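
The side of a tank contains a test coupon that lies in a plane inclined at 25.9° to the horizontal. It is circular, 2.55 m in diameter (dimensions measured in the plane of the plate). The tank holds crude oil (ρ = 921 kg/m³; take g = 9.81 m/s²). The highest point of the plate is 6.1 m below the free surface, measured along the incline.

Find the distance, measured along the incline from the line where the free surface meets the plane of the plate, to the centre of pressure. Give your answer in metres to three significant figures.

y_p = 7.43 m

γ = ρg = 921 × 9.81 / 1000 = 9.03501 kN/m³.
Let θ = 25.9° be the plate's angle to the horizontal; measure y along the incline from where the plane meets the free surface. Vertical depth h = y·sinθ with sinθ = 0.436802.
The centroid is at the centre, 1.275 m below the top of the plate, so y_c = 6.1 + 1.275 = 7.375 m and h_c = 7.375 × 0.436802 = 3.22141 m.
A = π(1.275)² = 5.10705 m².
Resultant F = γ·h_c·A = 9.03501 × 3.22141 × 5.10705 = 148.643 kN.
I_c = πr⁴/4 = π × 1.275⁴/4 = 2.07554 m⁴.
Centre of pressure: y_p = y_c + I_c/(y_c·A) = 7.375 + 2.07554/(7.375 × 5.10705) = 7.375 + 0.055106 = 7.43011 m along the plane.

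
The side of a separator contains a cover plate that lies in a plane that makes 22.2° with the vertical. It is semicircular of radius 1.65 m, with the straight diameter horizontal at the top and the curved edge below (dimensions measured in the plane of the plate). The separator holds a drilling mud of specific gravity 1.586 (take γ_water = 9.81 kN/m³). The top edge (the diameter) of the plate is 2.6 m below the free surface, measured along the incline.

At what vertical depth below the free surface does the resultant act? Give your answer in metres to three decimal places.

h_p = 3.109 m

γ = 1.586 × 9.81 = 15.55866 kN/m³.
The plate makes 22.2° with the vertical, i.e. θ = 90° − 22.2° = 67.8° to the horizontal. Measuring y along the incline from the free-surface line, vertical depth h = y·sinθ with sinθ = 0.925871.
The centroid of a semicircle lies 4r/(3π) = 0.700282 m from the diameter, here below the top edge, so y_c = 2.6 + 0.700282 = 3.30028 m and h_c = 3.30028 × 0.925871 = 3.05563 m.
A = πr²/2 = π × 1.65²/2 = 4.27649 m².
Resultant F = γ·h_c·A = 15.55866 × 3.05563 × 4.27649 = 203.311 kN.
I_c = (π/8 − 8/(9π))·r⁴ = 0.109757 × 1.65⁴ = 0.81352 m⁴.
Centre of pressure: y_p = y_c + I_c/(y_c·A) = 3.30028 + 0.81352/(3.30028 × 4.27649) = 3.30028 + 0.0576408 = 3.35792 m along the plane.
Vertically, h_p = y_p·sinθ = 3.35792 × 0.925871 = 3.109 m.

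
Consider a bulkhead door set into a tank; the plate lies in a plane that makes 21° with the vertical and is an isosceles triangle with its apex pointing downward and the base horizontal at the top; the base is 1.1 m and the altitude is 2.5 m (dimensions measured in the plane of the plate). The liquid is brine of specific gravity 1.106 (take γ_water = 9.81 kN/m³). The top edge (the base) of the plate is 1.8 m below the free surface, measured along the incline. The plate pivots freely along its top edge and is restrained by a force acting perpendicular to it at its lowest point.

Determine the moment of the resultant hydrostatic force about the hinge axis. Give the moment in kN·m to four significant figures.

γ = 1.106 × 9.81 = 10.84986 kN/m³.
The plate makes 21° with the vertical, i.e. θ = 90° − 21° = 69° to the horizontal. Measuring y along the incline from the free-surface line, vertical depth h = y·sinθ with sinθ = 0.933580.
With the apex down, the centroid sits h/3 = 2.5/3 = 0.833333 m below the base (the top edge), so y_c = 1.8 + 0.833333 = 2.63333 m and h_c = 2.63333 × 0.933580 = 2.45842 m.
A = ½ × 1.1 × 2.5 = 1.375 m².
Resultant F = γ·h_c·A = 10.84986 × 2.45842 × 1.375 = 36.6761 kN.
I_c = b·h³/36 = 1.1 × 2.5³/36 = 0.477431 m⁴.
Centre of pressure: y_p = y_c + I_c/(y_c·A) = 2.63333 + 0.477431/(2.63333 × 1.375) = 2.63333 + 0.131857 = 2.76519 m along the plane.
The resultant acts 0.833333 + 0.131857 = 0.96519 m (along the plate) below the hinge at the top edge, so the moment about the hinge is M = F × 0.96519 = 36.6761 × 0.96519 = 35.3994 kN·m.

M ≈ 35.40 kN·m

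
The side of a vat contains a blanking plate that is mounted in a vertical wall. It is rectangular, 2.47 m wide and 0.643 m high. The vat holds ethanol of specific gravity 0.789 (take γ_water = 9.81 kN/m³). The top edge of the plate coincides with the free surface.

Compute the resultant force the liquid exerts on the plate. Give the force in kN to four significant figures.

γ = 0.789 × 9.81 = 7.74009 kN/m³.
The centroid lies 0.643/2 = 0.3215 m below the top edge, so the centroid depth is h_c = 0.3215 m.
A = 2.47 × 0.643 = 1.58821 m².
Resultant F = γ·h_c·A = 7.74009 × 0.3215 × 1.58821 = 3.95216 kN.

F ≈ 3.952 kN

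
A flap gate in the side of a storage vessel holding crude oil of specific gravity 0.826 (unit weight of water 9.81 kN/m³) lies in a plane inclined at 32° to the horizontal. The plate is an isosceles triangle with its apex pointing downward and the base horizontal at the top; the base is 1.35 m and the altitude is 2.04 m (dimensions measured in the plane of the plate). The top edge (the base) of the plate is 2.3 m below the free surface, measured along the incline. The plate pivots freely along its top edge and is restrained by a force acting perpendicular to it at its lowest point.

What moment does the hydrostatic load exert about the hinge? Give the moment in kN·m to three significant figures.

M ≈ 13.3 kN·m

γ = 0.826 × 9.81 = 8.10306 kN/m³.
Let θ = 32° be the plate's angle to the horizontal; measure y along the incline from where the plane meets the free surface. Vertical depth h = y·sinθ with sinθ = 0.529919.
With the apex down, the centroid sits h/3 = 2.04/3 = 0.68 m below the base (the top edge), so y_c = 2.3 + 0.68 = 2.98 m and h_c = 2.98 × 0.529919 = 1.57916 m.
A = ½ × 1.35 × 2.04 = 1.377 m².
Resultant F = γ·h_c·A = 8.10306 × 1.57916 × 1.377 = 17.6201 kN.
I_c = b·h³/36 = 1.35 × 2.04³/36 = 0.318362 m⁴.
Centre of pressure: y_p = y_c + I_c/(y_c·A) = 2.98 + 0.318362/(2.98 × 1.377) = 2.98 + 0.0775838 = 3.05758 m along the plane.
The resultant acts 0.68 + 0.0775838 = 0.757584 m (along the plate) below the hinge at the top edge, so the moment about the hinge is M = F × 0.757584 = 17.6201 × 0.757584 = 13.3487 kN·m.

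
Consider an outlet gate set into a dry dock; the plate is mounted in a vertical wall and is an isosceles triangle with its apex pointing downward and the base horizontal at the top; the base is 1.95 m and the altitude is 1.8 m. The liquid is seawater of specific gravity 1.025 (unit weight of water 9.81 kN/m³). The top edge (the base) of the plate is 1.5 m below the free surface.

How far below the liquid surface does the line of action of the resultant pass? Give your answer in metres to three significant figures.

γ = 1.025 × 9.81 = 10.05525 kN/m³.
With the apex down, the centroid sits h/3 = 1.8/3 = 0.6 m below the base (the top edge), so the centroid depth is h_c = 1.5 + 0.6 = 2.1 m.
A = ½ × 1.95 × 1.8 = 1.755 m².
Resultant F = γ·h_c·A = 10.05525 × 2.1 × 1.755 = 37.0586 kN.
I_c = b·h³/36 = 1.95 × 1.8³/36 = 0.3159 m⁴.
Centre of pressure: y_p = y_c + I_c/(y_c·A) = 2.1 + 0.3159/(2.1 × 1.755) = 2.1 + 0.0857143 = 2.18571 m along the plane.

h_p = 2.19 m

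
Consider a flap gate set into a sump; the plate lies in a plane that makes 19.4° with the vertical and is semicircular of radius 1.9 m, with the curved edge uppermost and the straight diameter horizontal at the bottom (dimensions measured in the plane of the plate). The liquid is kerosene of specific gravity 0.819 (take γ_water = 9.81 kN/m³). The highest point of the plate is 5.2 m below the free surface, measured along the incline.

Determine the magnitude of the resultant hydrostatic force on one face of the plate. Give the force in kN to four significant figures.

γ = 0.819 × 9.81 = 8.03439 kN/m³.
The plate makes 19.4° with the vertical, i.e. θ = 90° − 19.4° = 70.6° to the horizontal. Measuring y along the incline from the free-surface line, vertical depth h = y·sinθ with sinθ = 0.943223.
The centroid lies 4r/(3π) = 0.806385 m above the diameter, so r − 4r/(3π) = 1.9 − 0.806385 = 1.09361 m below the topmost point, so y_c = 5.2 + 1.09361 = 6.29361 m and h_c = 6.29361 × 0.943223 = 5.93628 m.
A = πr²/2 = π × 1.9²/2 = 5.67057 m².
Resultant F = γ·h_c·A = 8.03439 × 5.93628 × 5.67057 = 270.454 kN.

F ≈ 270.5 kN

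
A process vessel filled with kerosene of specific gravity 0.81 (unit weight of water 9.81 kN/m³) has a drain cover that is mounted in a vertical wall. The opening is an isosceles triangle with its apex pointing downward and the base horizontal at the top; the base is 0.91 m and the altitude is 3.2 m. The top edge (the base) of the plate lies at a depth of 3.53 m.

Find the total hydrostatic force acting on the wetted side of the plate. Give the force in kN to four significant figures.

F ≈ 53.18 kN

γ = 0.81 × 9.81 = 7.9461 kN/m³.
With the apex down, the centroid sits h/3 = 3.2/3 = 1.06667 m below the base (the top edge), so the centroid depth is h_c = 3.53 + 1.06667 = 4.59667 m.
A = ½ × 0.91 × 3.2 = 1.456 m².
Resultant F = γ·h_c·A = 7.9461 × 4.59667 × 1.456 = 53.1813 kN.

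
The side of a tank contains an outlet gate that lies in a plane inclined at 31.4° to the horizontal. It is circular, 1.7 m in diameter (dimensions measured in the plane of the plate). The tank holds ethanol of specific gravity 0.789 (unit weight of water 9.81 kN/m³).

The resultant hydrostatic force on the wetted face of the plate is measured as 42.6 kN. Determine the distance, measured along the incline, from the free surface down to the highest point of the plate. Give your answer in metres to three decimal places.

γ = 0.789 × 9.81 = 7.74009 kN/m³.
A = π(0.85)² = 2.2698 m².
From F = γ·h_c·A, the centroid depth is h_c = 42.6/(7.74009 × 2.2698) = 2.4248 m.
Let θ = 31.4° be the plate's angle to the horizontal; measure y along the incline from where the plane meets the free surface. Vertical depth h = y·sinθ with sinθ = 0.521010.
Along the incline, y_c = h_c/sinθ = 2.4248/0.521010 = 4.65404 m.
The centroid is at the centre, 0.85 m below the top of the plate, so the highest point sits at y_top = 4.65404 − 0.85 = 3.80404 m along the incline.

y_top ≈ 3.804 m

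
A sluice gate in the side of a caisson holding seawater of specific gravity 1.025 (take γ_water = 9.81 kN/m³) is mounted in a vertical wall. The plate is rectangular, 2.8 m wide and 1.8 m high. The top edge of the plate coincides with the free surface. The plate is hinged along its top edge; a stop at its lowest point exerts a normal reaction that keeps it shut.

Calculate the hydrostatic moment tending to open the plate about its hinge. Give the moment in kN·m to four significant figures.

γ = 1.025 × 9.81 = 10.05525 kN/m³.
The centroid lies 1.8/2 = 0.9 m below the top edge, so the centroid depth is h_c = 0.9 m.
A = 2.8 × 1.8 = 5.04 m².
Resultant F = γ·h_c·A = 10.05525 × 0.9 × 5.04 = 45.6106 kN.
I_c = b·h³/12 = 2.8 × 1.8³/12 = 1.3608 m⁴.
Centre of pressure: y_p = y_c + I_c/(y_c·A) = 0.9 + 1.3608/(0.9 × 5.04) = 0.9 + 0.3 = 1.2 m along the plane.
The resultant acts 0.9 + 0.3 = 1.2 m (along the plate) below the hinge at the top edge, so the moment about the hinge is M = F × 1.2 = 45.6106 × 1.2 = 54.7327 kN·m.

M ≈ 54.73 kN·m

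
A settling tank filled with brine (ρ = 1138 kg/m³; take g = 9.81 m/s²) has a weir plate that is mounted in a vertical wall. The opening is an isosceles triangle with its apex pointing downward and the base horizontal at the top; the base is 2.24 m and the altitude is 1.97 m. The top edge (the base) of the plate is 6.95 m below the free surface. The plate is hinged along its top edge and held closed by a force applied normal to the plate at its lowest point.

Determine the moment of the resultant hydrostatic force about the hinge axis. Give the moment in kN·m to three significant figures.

γ = ρg = 1138 × 9.81 / 1000 = 11.16378 kN/m³.
With the apex down, the centroid sits h/3 = 1.97/3 = 0.656667 m below the base (the top edge), so the centroid depth is h_c = 6.95 + 0.656667 = 7.60667 m.
A = ½ × 2.24 × 1.97 = 2.2064 m².
Resultant F = γ·h_c·A = 11.16378 × 7.60667 × 2.2064 = 187.366 kN.
I_c = b·h³/36 = 2.24 × 1.97³/36 = 0.475712 m⁴.
Centre of pressure: y_p = y_c + I_c/(y_c·A) = 7.60667 + 0.475712/(7.60667 × 2.2064) = 7.60667 + 0.0283443 = 7.63501 m along the plane.
The resultant acts 0.656667 + 0.0283443 = 0.685011 m (along the plate) below the hinge at the top edge, so the moment about the hinge is M = F × 0.685011 = 187.366 × 0.685011 = 128.348 kN·m.

M ≈ 128 kN·m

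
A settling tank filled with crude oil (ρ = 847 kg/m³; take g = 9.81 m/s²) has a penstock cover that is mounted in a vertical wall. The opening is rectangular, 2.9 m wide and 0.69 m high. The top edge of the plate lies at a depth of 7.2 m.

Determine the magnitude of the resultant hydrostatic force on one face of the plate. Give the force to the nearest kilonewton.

F ≈ 125 kN

γ = ρg = 847 × 9.81 / 1000 = 8.30907 kN/m³.
The centroid lies 0.69/2 = 0.345 m below the top edge, so the centroid depth is h_c = 7.2 + 0.345 = 7.545 m.
A = 2.9 × 0.69 = 2.001 m².
Resultant F = γ·h_c·A = 8.30907 × 7.545 × 2.001 = 125.447 kN.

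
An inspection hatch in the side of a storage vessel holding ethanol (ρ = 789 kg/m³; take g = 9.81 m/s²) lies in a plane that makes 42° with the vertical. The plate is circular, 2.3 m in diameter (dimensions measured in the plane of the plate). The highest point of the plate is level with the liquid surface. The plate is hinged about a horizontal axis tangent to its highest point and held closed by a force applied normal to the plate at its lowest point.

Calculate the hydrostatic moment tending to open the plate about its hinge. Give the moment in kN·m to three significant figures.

γ = ρg = 789 × 9.81 / 1000 = 7.74009 kN/m³.
The plate makes 42° with the vertical, i.e. θ = 90° − 42° = 48° to the horizontal. Measuring y along the incline from the free-surface line, vertical depth h = y·sinθ with sinθ = 0.743145.
The centroid is at the centre, 1.15 m below the top of the plate, so y_c = 1.15 m and h_c = 1.15 × 0.743145 = 0.854617 m.
A = π(1.15)² = 4.15476 m².
Resultant F = γ·h_c·A = 7.74009 × 0.854617 × 4.15476 = 27.483 kN.
I_c = πr⁴/4 = π × 1.15⁴/4 = 1.37367 m⁴.
Centre of pressure: y_p = y_c + I_c/(y_c·A) = 1.15 + 1.37367/(1.15 × 4.15476) = 1.15 + 0.287501 = 1.4375 m along the plane.
The resultant acts 1.15 + 0.287501 = 1.4375 m (along the plate) below the hinge at the top edge, so the moment about the hinge is M = F × 1.4375 = 27.483 × 1.4375 = 39.5068 kN·m.

M ≈ 39.5 kN·m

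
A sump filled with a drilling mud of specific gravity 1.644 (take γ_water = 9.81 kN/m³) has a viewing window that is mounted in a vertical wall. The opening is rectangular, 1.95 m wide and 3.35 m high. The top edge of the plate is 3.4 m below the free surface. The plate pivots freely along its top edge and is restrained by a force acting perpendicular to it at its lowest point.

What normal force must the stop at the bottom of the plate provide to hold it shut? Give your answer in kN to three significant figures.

γ = 1.644 × 9.81 = 16.12764 kN/m³.
The centroid lies 3.35/2 = 1.675 m below the top edge, so the centroid depth is h_c = 3.4 + 1.675 = 5.075 m.
A = 1.95 × 3.35 = 6.5325 m².
Resultant F = γ·h_c·A = 16.12764 × 5.075 × 6.5325 = 534.671 kN.
I_c = b·h³/12 = 1.95 × 3.35³/12 = 6.10925 m⁴.
Centre of pressure: y_p = y_c + I_c/(y_c·A) = 5.075 + 6.10925/(5.075 × 6.5325) = 5.075 + 0.184278 = 5.25928 m along the plane.
The resultant acts 1.675 + 0.184278 = 1.85928 m (along the plate) below the hinge at the top edge, so the moment about the hinge is M = F × 1.85928 = 534.671 × 1.85928 = 994.103 kN·m.
A normal force at the bottom, 3.35 m from the hinge, must supply this moment: P = 994.103/3.35 = 296.747 kN.

P ≈ 297 kN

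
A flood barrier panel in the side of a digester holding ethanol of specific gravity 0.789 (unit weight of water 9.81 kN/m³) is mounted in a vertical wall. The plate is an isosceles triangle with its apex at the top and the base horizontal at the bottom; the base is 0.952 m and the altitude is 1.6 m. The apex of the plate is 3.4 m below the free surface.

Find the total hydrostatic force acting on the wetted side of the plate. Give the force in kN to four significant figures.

F ≈ 26.33 kN

γ = 0.789 × 9.81 = 7.74009 kN/m³.
With the apex up, the centroid sits 2h/3 = 2 × 1.6/3 = 1.06667 m below the apex, so the centroid depth is h_c = 3.4 + 1.06667 = 4.46667 m.
A = ½ × 0.952 × 1.6 = 0.7616 m².
Resultant F = γ·h_c·A = 7.74009 × 4.46667 × 0.7616 = 26.3304 kN.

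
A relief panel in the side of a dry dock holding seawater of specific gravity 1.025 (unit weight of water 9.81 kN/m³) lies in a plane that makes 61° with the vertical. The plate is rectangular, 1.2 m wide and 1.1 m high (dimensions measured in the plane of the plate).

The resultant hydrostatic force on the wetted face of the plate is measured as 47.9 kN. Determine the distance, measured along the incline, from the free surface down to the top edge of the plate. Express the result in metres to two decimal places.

y_top ≈ 6.89 m

γ = 1.025 × 9.81 = 10.05525 kN/m³.
A = 1.2 × 1.1 = 1.32 m².
From F = γ·h_c·A, the centroid depth is h_c = 47.9/(10.05525 × 1.32) = 3.60885 m.
The plate makes 61° with the vertical, i.e. θ = 90° − 61° = 29° to the horizontal. Measuring y along the incline from the free-surface line, vertical depth h = y·sinθ with sinθ = 0.484810.
Along the incline, y_c = h_c/sinθ = 3.60885/0.484810 = 7.44384 m.
The centroid lies 1.1/2 = 0.55 m below the top edge, so the top edge sits at y_top = 7.44384 − 0.55 = 6.89384 m along the incline.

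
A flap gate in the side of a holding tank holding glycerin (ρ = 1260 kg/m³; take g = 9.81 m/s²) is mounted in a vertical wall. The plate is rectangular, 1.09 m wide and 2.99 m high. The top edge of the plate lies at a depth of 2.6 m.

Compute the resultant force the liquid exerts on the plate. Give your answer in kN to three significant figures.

γ = ρg = 1260 × 9.81 / 1000 = 12.3606 kN/m³.
The centroid lies 2.99/2 = 1.495 m below the top edge, so the centroid depth is h_c = 2.6 + 1.495 = 4.095 m.
A = 1.09 × 2.99 = 3.2591 m².
Resultant F = γ·h_c·A = 12.3606 × 4.095 × 3.2591 = 164.965 kN.

F ≈ 165 kN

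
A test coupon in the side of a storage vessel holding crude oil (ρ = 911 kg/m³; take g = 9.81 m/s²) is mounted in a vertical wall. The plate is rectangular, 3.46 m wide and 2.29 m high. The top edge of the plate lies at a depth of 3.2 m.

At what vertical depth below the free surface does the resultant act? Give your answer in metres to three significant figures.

γ = ρg = 911 × 9.81 / 1000 = 8.93691 kN/m³.
The centroid lies 2.29/2 = 1.145 m below the top edge, so the centroid depth is h_c = 3.2 + 1.145 = 4.345 m.
A = 3.46 × 2.29 = 7.9234 m².
Resultant F = γ·h_c·A = 8.93691 × 4.345 × 7.9234 = 307.673 kN.
I_c = b·h³/12 = 3.46 × 2.29³/12 = 3.46259 m⁴.
Centre of pressure: y_p = y_c + I_c/(y_c·A) = 4.345 + 3.46259/(4.345 × 7.9234) = 4.345 + 0.100577 = 4.44558 m along the plane.

h_p = 4.45 m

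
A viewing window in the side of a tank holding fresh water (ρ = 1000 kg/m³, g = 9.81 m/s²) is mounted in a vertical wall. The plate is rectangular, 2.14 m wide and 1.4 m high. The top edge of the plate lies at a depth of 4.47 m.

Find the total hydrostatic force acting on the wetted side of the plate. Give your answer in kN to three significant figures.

F ≈ 152 kN

γ = ρg = 1000 × 9.81 = 9810 N/m³ = 9.81 kN/m³.
The centroid lies 1.4/2 = 0.7 m below the top edge, so the centroid depth is h_c = 4.47 + 0.7 = 5.17 m.
A = 2.14 × 1.4 = 2.996 m².
Resultant F = γ·h_c·A = 9.81 × 5.17 × 2.996 = 151.95 kN.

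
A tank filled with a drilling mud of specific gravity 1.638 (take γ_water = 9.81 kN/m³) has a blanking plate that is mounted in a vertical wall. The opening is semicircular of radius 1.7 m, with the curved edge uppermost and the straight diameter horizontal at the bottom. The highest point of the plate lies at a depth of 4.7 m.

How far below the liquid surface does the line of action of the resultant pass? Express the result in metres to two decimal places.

h_p = 5.71 m

γ = 1.638 × 9.81 = 16.06878 kN/m³.
The centroid lies 4r/(3π) = 0.721502 m above the diameter, so r − 4r/(3π) = 1.7 − 0.721502 = 0.978498 m below the topmost point, so the centroid depth is h_c = 4.7 + 0.978498 = 5.6785 m.
A = πr²/2 = π × 1.7²/2 = 4.5396 m².
Resultant F = γ·h_c·A = 16.06878 × 5.6785 × 4.5396 = 414.223 kN.
I_c = (π/8 − 8/(9π))·r⁴ = 0.109757 × 1.7⁴ = 0.916701 m⁴.
Centre of pressure: y_p = y_c + I_c/(y_c·A) = 5.6785 + 0.916701/(5.6785 × 4.5396) = 5.6785 + 0.0355612 = 5.71406 m along the plane.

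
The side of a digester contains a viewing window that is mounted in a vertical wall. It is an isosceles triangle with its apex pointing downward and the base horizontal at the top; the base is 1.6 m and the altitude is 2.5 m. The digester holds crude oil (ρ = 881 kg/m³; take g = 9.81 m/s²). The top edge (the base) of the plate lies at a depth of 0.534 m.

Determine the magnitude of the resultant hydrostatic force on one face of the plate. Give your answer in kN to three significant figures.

F ≈ 23.6 kN

γ = ρg = 881 × 9.81 / 1000 = 8.64261 kN/m³.
With the apex down, the centroid sits h/3 = 2.5/3 = 0.833333 m below the base (the top edge), so the centroid depth is h_c = 0.534 + 0.833333 = 1.36733 m.
A = ½ × 1.6 × 2.5 = 2 m².
Resultant F = γ·h_c·A = 8.64261 × 1.36733 × 2 = 23.6346 kN.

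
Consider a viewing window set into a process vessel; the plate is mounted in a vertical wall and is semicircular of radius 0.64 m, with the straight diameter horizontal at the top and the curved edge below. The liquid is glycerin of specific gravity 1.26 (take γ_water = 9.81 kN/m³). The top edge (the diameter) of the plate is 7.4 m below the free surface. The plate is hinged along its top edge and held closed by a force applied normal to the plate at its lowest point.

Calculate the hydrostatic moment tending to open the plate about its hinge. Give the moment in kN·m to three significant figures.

γ = 1.26 × 9.81 = 12.3606 kN/m³.
The centroid of a semicircle lies 4r/(3π) = 0.271624 m from the diameter, here below the top edge, so the centroid depth is h_c = 7.4 + 0.271624 = 7.67162 m.
A = πr²/2 = π × 0.64²/2 = 0.643398 m².
Resultant F = γ·h_c·A = 12.3606 × 7.67162 × 0.643398 = 61.0107 kN.
I_c = (π/8 − 8/(9π))·r⁴ = 0.109757 × 0.64⁴ = 0.0184142 m⁴.
Centre of pressure: y_p = y_c + I_c/(y_c·A) = 7.67162 + 0.0184142/(7.67162 × 0.643398) = 7.67162 + 0.00373066 = 7.67535 m along the plane.
The resultant acts 0.271624 + 0.00373066 = 0.275355 m (along the plate) below the hinge at the top edge, so the moment about the hinge is M = F × 0.275355 = 61.0107 × 0.275355 = 16.7996 kN·m.

M ≈ 16.8 kN·m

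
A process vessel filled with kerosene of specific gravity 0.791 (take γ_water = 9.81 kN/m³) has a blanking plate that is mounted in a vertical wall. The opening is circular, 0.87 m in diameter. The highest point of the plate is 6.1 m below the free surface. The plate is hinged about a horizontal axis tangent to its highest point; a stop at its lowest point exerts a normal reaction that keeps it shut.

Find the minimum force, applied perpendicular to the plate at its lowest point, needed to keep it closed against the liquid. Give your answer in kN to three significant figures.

P ≈ 15.3 kN

γ = 0.791 × 9.81 = 7.75971 kN/m³.
The centroid is at the centre, 0.435 m below the top of the plate, so the centroid depth is h_c = 6.1 + 0.435 = 6.535 m.
A = π(0.435)² = 0.594468 m².
Resultant F = γ·h_c·A = 7.75971 × 6.535 × 0.594468 = 30.1453 kN.
I_c = πr⁴/4 = π × 0.435⁴/4 = 0.028122 m⁴.
Centre of pressure: y_p = y_c + I_c/(y_c·A) = 6.535 + 0.028122/(6.535 × 0.594468) = 6.535 + 0.00723889 = 6.54224 m along the plane.
The resultant acts 0.435 + 0.00723889 = 0.442239 m (along the plate) below the hinge at the top edge, so the moment about the hinge is M = F × 0.442239 = 30.1453 × 0.442239 = 13.3314 kN·m.
A normal force at the bottom, 0.87 m from the hinge, must supply this moment: P = 13.3314/0.87 = 15.3234 kN.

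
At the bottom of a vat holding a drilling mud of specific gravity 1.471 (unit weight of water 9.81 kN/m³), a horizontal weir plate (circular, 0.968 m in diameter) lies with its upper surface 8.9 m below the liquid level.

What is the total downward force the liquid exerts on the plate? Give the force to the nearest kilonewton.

γ = 1.471 × 9.81 = 14.43051 kN/m³.
The plate is horizontal, so pressure is uniform at p = γ·h = 14.43051 × 8.9 = 128.432 kN/m².
A = π(0.484)² = 0.735937 m².
F = p·A = 128.432 × 0.735937 = 94.5179 kN.

F ≈ 95 kN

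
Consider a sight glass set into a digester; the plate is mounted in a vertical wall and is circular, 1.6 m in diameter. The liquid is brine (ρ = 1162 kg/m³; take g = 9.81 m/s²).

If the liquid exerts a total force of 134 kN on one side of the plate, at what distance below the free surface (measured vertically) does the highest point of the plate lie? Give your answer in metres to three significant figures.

d_top ≈ 5.05 m

γ = ρg = 1162 × 9.81 / 1000 = 11.39922 kN/m³.
A = π(0.8)² = 2.01062 m².
From F = γ·h_c·A, the centroid depth is h_c = 134/(11.39922 × 2.01062) = 5.84655 m.
The centroid is at the centre, 0.8 m below the top of the plate, so the highest point sits at h_top = 5.84655 − 0.8 = 5.04655 m below the surface.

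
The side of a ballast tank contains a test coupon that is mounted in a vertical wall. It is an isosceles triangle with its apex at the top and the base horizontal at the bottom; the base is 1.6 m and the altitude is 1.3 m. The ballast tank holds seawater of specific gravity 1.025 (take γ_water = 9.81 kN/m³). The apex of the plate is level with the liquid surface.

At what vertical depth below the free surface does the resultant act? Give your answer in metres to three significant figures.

γ = 1.025 × 9.81 = 10.05525 kN/m³.
With the apex up, the centroid sits 2h/3 = 2 × 1.3/3 = 0.866667 m below the apex, so the centroid depth is h_c = 0.866667 m.
A = ½ × 1.6 × 1.3 = 1.04 m².
Resultant F = γ·h_c·A = 10.05525 × 0.866667 × 1.04 = 9.06314 kN.
I_c = b·h³/36 = 1.6 × 1.3³/36 = 0.0976444 m⁴.
Centre of pressure: y_p = y_c + I_c/(y_c·A) = 0.866667 + 0.0976444/(0.866667 × 1.04) = 0.866667 + 0.108333 = 0.975 m along the plane.

h_p = 0.975 m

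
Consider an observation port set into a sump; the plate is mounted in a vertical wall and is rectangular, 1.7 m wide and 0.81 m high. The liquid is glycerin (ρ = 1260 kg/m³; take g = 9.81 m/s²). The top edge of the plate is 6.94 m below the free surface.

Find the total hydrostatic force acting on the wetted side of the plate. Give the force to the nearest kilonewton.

γ = ρg = 1260 × 9.81 / 1000 = 12.3606 kN/m³.
The centroid lies 0.81/2 = 0.405 m below the top edge, so the centroid depth is h_c = 6.94 + 0.405 = 7.345 m.
A = 1.7 × 0.81 = 1.377 m².
Resultant F = γ·h_c·A = 12.3606 × 7.345 × 1.377 = 125.016 kN.

F ≈ 125 kN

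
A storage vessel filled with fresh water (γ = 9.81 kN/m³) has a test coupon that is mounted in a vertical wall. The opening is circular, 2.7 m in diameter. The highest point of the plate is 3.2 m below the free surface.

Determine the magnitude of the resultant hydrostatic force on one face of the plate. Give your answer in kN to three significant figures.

γ = 9.81 kN/m³.
The centroid is at the centre, 1.35 m below the top of the plate, so the centroid depth is h_c = 3.2 + 1.35 = 4.55 m.
A = π(1.35)² = 5.72555 m².
Resultant F = γ·h_c·A = 9.81 × 4.55 × 5.72555 = 255.563 kN.

F ≈ 256 kN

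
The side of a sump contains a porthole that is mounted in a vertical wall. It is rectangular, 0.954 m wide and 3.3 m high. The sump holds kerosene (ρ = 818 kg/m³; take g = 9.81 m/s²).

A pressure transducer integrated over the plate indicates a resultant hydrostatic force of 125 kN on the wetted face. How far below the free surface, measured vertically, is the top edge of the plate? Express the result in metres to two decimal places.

d_top ≈ 3.30 m

γ = ρg = 818 × 9.81 / 1000 = 8.02458 kN/m³.
A = 0.954 × 3.3 = 3.1482 m².
From F = γ·h_c·A, the centroid depth is h_c = 125/(8.02458 × 3.1482) = 4.94795 m.
The centroid lies 3.3/2 = 1.65 m below the top edge, so the top edge sits at h_top = 4.94795 − 1.65 = 3.29795 m below the surface.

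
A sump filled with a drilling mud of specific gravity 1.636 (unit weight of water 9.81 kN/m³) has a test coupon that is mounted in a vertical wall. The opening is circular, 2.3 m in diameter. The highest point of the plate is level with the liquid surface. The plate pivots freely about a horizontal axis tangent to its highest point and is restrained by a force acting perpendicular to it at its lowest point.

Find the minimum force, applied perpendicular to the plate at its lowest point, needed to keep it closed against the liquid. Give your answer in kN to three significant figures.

γ = 1.636 × 9.81 = 16.04916 kN/m³.
The centroid is at the centre, 1.15 m below the top of the plate, so the centroid depth is h_c = 1.15 m.
A = π(1.15)² = 4.15476 m².
Resultant F = γ·h_c·A = 16.04916 × 1.15 × 4.15476 = 76.6825 kN.
I_c = πr⁴/4 = π × 1.15⁴/4 = 1.37367 m⁴.
Centre of pressure: y_p = y_c + I_c/(y_c·A) = 1.15 + 1.37367/(1.15 × 4.15476) = 1.15 + 0.287501 = 1.4375 m along the plane.
The resultant acts 1.15 + 0.287501 = 1.4375 m (along the plate) below the hinge at the top edge, so the moment about the hinge is M = F × 1.4375 = 76.6825 × 1.4375 = 110.231 kN·m.
A normal force at the bottom, 2.3 m from the hinge, must supply this moment: P = 110.231/2.3 = 47.9265 kN.

P ≈ 47.9 kN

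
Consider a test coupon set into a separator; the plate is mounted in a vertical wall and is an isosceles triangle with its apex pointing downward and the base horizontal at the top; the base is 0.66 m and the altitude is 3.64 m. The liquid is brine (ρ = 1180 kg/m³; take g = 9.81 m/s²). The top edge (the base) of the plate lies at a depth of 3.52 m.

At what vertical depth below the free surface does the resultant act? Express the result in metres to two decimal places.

h_p = 4.89 m

γ = ρg = 1180 × 9.81 / 1000 = 11.5758 kN/m³.
With the apex down, the centroid sits h/3 = 3.64/3 = 1.21333 m below the base (the top edge), so the centroid depth is h_c = 3.52 + 1.21333 = 4.73333 m.
A = ½ × 0.66 × 3.64 = 1.2012 m².
Resultant F = γ·h_c·A = 11.5758 × 4.73333 × 1.2012 = 65.8162 kN.
I_c = b·h³/36 = 0.66 × 3.64³/36 = 0.88419 m⁴.
Centre of pressure: y_p = y_c + I_c/(y_c·A) = 4.73333 + 0.88419/(4.73333 × 1.2012) = 4.73333 + 0.155512 = 4.88884 m along the plane.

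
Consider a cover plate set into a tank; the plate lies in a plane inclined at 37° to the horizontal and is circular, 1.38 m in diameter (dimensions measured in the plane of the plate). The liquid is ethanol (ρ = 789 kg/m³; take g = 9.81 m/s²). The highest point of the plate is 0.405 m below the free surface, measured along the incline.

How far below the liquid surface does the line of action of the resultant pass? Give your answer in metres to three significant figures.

h_p = 0.724 m

γ = ρg = 789 × 9.81 / 1000 = 7.74009 kN/m³.
Let θ = 37° be the plate's angle to the horizontal; measure y along the incline from where the plane meets the free surface. Vertical depth h = y·sinθ with sinθ = 0.601815.
The centroid is at the centre, 0.69 m below the top of the plate, so y_c = 0.405 + 0.69 = 1.095 m and h_c = 1.095 × 0.601815 = 0.658987 m.
A = π(0.69)² = 1.49571 m².
Resultant F = γ·h_c·A = 7.74009 × 0.658987 × 1.49571 = 7.62905 kN.
I_c = πr⁴/4 = π × 0.69⁴/4 = 0.178027 m⁴.
Centre of pressure: y_p = y_c + I_c/(y_c·A) = 1.095 + 0.178027/(1.095 × 1.49571) = 1.095 + 0.108699 = 1.2037 m along the plane.
Vertically, h_p = y_p·sinθ = 1.2037 × 0.601815 = 0.724405 m.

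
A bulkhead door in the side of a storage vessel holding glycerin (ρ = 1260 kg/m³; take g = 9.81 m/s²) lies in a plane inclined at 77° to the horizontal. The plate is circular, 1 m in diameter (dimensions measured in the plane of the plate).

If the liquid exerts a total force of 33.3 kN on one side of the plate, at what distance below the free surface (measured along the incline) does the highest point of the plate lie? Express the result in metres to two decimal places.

γ = ρg = 1260 × 9.81 / 1000 = 12.3606 kN/m³.
A = π(0.5)² = 0.785398 m².
From F = γ·h_c·A, the centroid depth is h_c = 33.3/(12.3606 × 0.785398) = 3.43016 m.
Let θ = 77° be the plate's angle to the horizontal; measure y along the incline from where the plane meets the free surface. Vertical depth h = y·sinθ with sinθ = 0.974370.
Along the incline, y_c = h_c/sinθ = 3.43016/0.974370 = 3.52039 m.
The centroid is at the centre, 0.5 m below the top of the plate, so the highest point sits at y_top = 3.52039 − 0.5 = 3.02039 m along the incline.

y_top ≈ 3.02 m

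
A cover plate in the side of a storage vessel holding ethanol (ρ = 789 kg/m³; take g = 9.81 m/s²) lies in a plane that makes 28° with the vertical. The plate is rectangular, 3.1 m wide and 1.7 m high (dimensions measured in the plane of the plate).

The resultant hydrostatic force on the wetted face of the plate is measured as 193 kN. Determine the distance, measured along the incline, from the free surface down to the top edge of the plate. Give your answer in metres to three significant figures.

y_top ≈ 4.51 m

γ = ρg = 789 × 9.81 / 1000 = 7.74009 kN/m³.
A = 3.1 × 1.7 = 5.27 m².
From F = γ·h_c·A, the centroid depth is h_c = 193/(7.74009 × 5.27) = 4.73152 m.
The plate makes 28° with the vertical, i.e. θ = 90° − 28° = 62° to the horizontal. Measuring y along the incline from the free-surface line, vertical depth h = y·sinθ with sinθ = 0.882948.
Along the incline, y_c = h_c/sinθ = 4.73152/0.882948 = 5.35878 m.
The centroid lies 1.7/2 = 0.85 m below the top edge, so the top edge sits at y_top = 5.35878 − 0.85 = 4.50878 m along the incline.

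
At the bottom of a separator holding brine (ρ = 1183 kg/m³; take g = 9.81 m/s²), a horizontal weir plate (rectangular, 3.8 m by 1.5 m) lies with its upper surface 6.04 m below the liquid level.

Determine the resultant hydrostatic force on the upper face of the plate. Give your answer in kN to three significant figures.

F ≈ 400 kN

γ = ρg = 1183 × 9.81 / 1000 = 11.60523 kN/m³.
The plate is horizontal, so pressure is uniform at p = γ·h = 11.60523 × 6.04 = 70.0956 kN/m².
A = 3.8 × 1.5 = 5.7 m².
F = p·A = 70.0956 × 5.7 = 399.545 kN.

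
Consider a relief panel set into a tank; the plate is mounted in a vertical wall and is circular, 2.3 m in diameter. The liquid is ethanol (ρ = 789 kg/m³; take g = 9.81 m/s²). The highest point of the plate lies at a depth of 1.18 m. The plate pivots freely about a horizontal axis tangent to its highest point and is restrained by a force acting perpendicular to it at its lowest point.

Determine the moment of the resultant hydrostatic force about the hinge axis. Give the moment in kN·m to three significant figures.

M ≈ 96.8 kN·m

γ = ρg = 789 × 9.81 / 1000 = 7.74009 kN/m³.
The centroid is at the centre, 1.15 m below the top of the plate, so the centroid depth is h_c = 1.18 + 1.15 = 2.33 m.
A = π(1.15)² = 4.15476 m².
Resultant F = γ·h_c·A = 7.74009 × 2.33 × 4.15476 = 74.9286 kN.
I_c = πr⁴/4 = π × 1.15⁴/4 = 1.37367 m⁴.
Centre of pressure: y_p = y_c + I_c/(y_c·A) = 2.33 + 1.37367/(2.33 × 4.15476) = 2.33 + 0.141899 = 2.4719 m along the plane.
The resultant acts 1.15 + 0.141899 = 1.2919 m (along the plate) below the hinge at the top edge, so the moment about the hinge is M = F × 1.2919 = 74.9286 × 1.2919 = 96.8003 kN·m.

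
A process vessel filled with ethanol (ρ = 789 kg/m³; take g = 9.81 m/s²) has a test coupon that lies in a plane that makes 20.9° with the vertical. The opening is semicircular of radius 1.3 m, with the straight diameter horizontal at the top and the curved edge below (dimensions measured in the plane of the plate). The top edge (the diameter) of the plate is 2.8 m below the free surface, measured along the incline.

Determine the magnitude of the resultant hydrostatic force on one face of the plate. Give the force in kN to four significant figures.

γ = ρg = 789 × 9.81 / 1000 = 7.74009 kN/m³.
The plate makes 20.9° with the vertical, i.e. θ = 90° − 20.9° = 69.1° to the horizontal. Measuring y along the incline from the free-surface line, vertical depth h = y·sinθ with sinθ = 0.934204.
The centroid of a semicircle lies 4r/(3π) = 0.551737 m from the diameter, here below the top edge, so y_c = 2.8 + 0.551737 = 3.35174 m and h_c = 3.35174 × 0.934204 = 3.13121 m.
A = πr²/2 = π × 1.3²/2 = 2.65465 m².
Resultant F = γ·h_c·A = 7.74009 × 3.13121 × 2.65465 = 64.3377 kN.

F ≈ 64.34 kN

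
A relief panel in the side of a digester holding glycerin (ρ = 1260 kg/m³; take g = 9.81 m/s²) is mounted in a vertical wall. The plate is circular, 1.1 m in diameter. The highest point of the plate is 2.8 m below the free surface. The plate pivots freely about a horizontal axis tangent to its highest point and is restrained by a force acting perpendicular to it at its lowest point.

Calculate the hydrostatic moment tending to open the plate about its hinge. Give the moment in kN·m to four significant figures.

γ = ρg = 1260 × 9.81 / 1000 = 12.3606 kN/m³.
The centroid is at the centre, 0.55 m below the top of the plate, so the centroid depth is h_c = 2.8 + 0.55 = 3.35 m.
A = π(0.55)² = 0.950332 m².
Resultant F = γ·h_c·A = 12.3606 × 3.35 × 0.950332 = 39.3514 kN.
I_c = πr⁴/4 = π × 0.55⁴/4 = 0.0718688 m⁴.
Centre of pressure: y_p = y_c + I_c/(y_c·A) = 3.35 + 0.0718688/(3.35 × 0.950332) = 3.35 + 0.0225746 = 3.37257 m along the plane.
The resultant acts 0.55 + 0.0225746 = 0.572575 m (along the plate) below the hinge at the top edge, so the moment about the hinge is M = F × 0.572575 = 39.3514 × 0.572575 = 22.5316 kN·m.

M ≈ 22.53 kN·m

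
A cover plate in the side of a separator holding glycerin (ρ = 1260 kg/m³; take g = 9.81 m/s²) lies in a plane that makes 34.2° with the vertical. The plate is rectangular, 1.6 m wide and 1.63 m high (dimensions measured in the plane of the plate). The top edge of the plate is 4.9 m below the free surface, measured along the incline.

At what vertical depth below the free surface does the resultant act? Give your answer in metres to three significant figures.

γ = ρg = 1260 × 9.81 / 1000 = 12.3606 kN/m³.
The plate makes 34.2° with the vertical, i.e. θ = 90° − 34.2° = 55.8° to the horizontal. Measuring y along the incline from the free-surface line, vertical depth h = y·sinθ with sinθ = 0.827081.
The centroid lies 1.63/2 = 0.815 m below the top edge, so y_c = 4.9 + 0.815 = 5.715 m and h_c = 5.715 × 0.827081 = 4.72677 m.
A = 1.6 × 1.63 = 2.608 m².
Resultant F = γ·h_c·A = 12.3606 × 4.72677 × 2.608 = 152.374 kN.
I_c = b·h³/12 = 1.6 × 1.63³/12 = 0.577433 m⁴.
Centre of pressure: y_p = y_c + I_c/(y_c·A) = 5.715 + 0.577433/(5.715 × 2.608) = 5.715 + 0.0387416 = 5.75374 m along the plane.
Vertically, h_p = y_p·sinθ = 5.75374 × 0.827081 = 4.75881 m.

h_p = 4.76 m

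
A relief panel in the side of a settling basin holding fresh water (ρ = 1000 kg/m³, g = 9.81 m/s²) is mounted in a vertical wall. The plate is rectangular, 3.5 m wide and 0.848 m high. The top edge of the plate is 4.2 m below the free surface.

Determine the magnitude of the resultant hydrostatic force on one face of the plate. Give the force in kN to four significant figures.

F ≈ 134.6 kN

γ = ρg = 1000 × 9.81 = 9810 N/m³ = 9.81 kN/m³.
The centroid lies 0.848/2 = 0.424 m below the top edge, so the centroid depth is h_c = 4.2 + 0.424 = 4.624 m.
A = 3.5 × 0.848 = 2.968 m².
Resultant F = γ·h_c·A = 9.81 × 4.624 × 2.968 = 134.633 kN.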